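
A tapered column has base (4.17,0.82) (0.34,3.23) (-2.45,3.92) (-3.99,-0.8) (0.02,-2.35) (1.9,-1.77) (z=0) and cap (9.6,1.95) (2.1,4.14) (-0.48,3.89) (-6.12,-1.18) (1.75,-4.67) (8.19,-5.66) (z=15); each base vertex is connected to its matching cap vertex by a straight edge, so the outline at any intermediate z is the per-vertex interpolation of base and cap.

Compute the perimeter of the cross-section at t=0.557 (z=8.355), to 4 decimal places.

Perimeter at t=0.557: 32.0132

Cross-section at t=0.557: each vertex is (1-t)·p0[i] + t·p1[i].
  v1: (1-0.557)·(4.17,0.82) + 0.557·(9.6,1.95) = (7.1945,1.4494)
  v2: (1-0.557)·(0.34,3.23) + 0.557·(2.1,4.14) = (1.3203,3.7369)
  v3: (1-0.557)·(-2.45,3.92) + 0.557·(-0.48,3.89) = (-1.3527,3.9033)
  v4: (1-0.557)·(-3.99,-0.8) + 0.557·(-6.12,-1.18) = (-5.1764,-1.0117)
  v5: (1-0.557)·(0.02,-2.35) + 0.557·(1.75,-4.67) = (0.9836,-3.6422)
  v6: (1-0.557)·(1.9,-1.77) + 0.557·(8.19,-5.66) = (5.4035,-3.9367)
Perimeter = Σ |v_{i+1} − v_i|:
  edge 1→2: √(-5.8742² + 2.2875²) = 6.3039 (running 6.3039)
  edge 2→3: √(-2.6730² + 0.1664²) = 2.6782 (running 8.9821)
  edge 3→4: √(-3.8237² + -4.9150²) = 6.2272 (running 15.2092)
  edge 4→5: √(6.1600² + -2.6306²) = 6.6982 (running 21.9074)
  edge 5→6: √(4.4199² + -0.2945²) = 4.4297 (running 26.3371)
  edge 6→1: √(1.7910² + 5.3861²) = 5.6761 (running 32.0132)
Perimeter = 32.0132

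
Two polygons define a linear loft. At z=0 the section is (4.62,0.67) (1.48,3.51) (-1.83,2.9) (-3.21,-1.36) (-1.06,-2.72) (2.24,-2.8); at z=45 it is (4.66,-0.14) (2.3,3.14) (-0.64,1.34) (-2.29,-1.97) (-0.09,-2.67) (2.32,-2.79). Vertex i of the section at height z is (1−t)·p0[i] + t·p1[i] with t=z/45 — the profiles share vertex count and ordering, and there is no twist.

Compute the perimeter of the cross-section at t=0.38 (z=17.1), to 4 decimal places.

Perimeter at t=0.38: 20.9979

Cross-section at t=0.38: each vertex is (1-t)·p0[i] + t·p1[i].
  v1: (1-0.38)·(4.62,0.67) + 0.38·(4.66,-0.14) = (4.6352,0.3622)
  v2: (1-0.38)·(1.48,3.51) + 0.38·(2.3,3.14) = (1.7916,3.3694)
  v3: (1-0.38)·(-1.83,2.9) + 0.38·(-0.64,1.34) = (-1.3778,2.3072)
  v4: (1-0.38)·(-3.21,-1.36) + 0.38·(-2.29,-1.97) = (-2.8604,-1.5918)
  v5: (1-0.38)·(-1.06,-2.72) + 0.38·(-0.09,-2.67) = (-0.6914,-2.7010)
  v6: (1-0.38)·(2.24,-2.8) + 0.38·(2.32,-2.79) = (2.2704,-2.7962)
Perimeter = Σ |v_{i+1} − v_i|:
  edge 1→2: √(-2.8436² + 3.0072²) = 4.1388 (running 4.1388)
  edge 2→3: √(-3.1694² + -1.0622²) = 3.3427 (running 7.4814)
  edge 3→4: √(-1.4826² + -3.8990²) = 4.1714 (running 11.6528)
  edge 4→5: √(2.1690² + -1.1092²) = 2.4362 (running 14.0889)
  edge 5→6: √(2.9618² + -0.0952²) = 2.9633 (running 17.0523)
  edge 6→1: √(2.3648² + 3.1584²) = 3.9456 (running 20.9979)
Perimeter = 20.9979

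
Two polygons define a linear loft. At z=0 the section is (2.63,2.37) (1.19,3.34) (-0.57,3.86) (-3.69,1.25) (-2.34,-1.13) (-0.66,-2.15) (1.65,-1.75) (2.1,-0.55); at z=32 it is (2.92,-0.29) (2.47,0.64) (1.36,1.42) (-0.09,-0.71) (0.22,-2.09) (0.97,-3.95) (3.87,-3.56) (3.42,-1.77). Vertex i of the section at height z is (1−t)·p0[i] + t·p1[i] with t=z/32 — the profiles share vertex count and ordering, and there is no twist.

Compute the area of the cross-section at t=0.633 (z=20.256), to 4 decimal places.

Cross-section at t=0.633: each vertex is (1-t)·p0[i] + t·p1[i].
  v1: (1-0.633)·(2.63,2.37) + 0.633·(2.92,-0.29) = (2.8136,0.6862)
  v2: (1-0.633)·(1.19,3.34) + 0.633·(2.47,0.64) = (2.0002,1.6309)
  v3: (1-0.633)·(-0.57,3.86) + 0.633·(1.36,1.42) = (0.6517,2.3155)
  v4: (1-0.633)·(-3.69,1.25) + 0.633·(-0.09,-0.71) = (-1.4112,0.0093)
  v5: (1-0.633)·(-2.34,-1.13) + 0.633·(0.22,-2.09) = (-0.7195,-1.7377)
  v6: (1-0.633)·(-0.66,-2.15) + 0.633·(0.97,-3.95) = (0.3718,-3.2894)
  v7: (1-0.633)·(1.65,-1.75) + 0.633·(3.87,-3.56) = (3.0553,-2.8957)
  v8: (1-0.633)·(2.1,-0.55) + 0.633·(3.42,-1.77) = (2.9356,-1.3223)
Shoelace sum Σ(x_i·y_{i+1} − x_{i+1}·y_i):
  i=1: 2.8136·1.6309 − 2.0002·0.6862 = +3.2160 (running +3.2160)
  i=2: 2.0002·2.3155 − 0.6517·1.6309 = +3.5687 (running +6.7847)
  i=3: 0.6517·0.0093 − -1.4112·2.3155 = +3.2737 (running +10.0584)
  i=4: -1.4112·-1.7377 − -0.7195·0.0093 = +2.4589 (running +12.5173)
  i=5: -0.7195·-3.2894 − 0.3718·-1.7377 = +3.0128 (running +15.5302)
  i=6: 0.3718·-2.8957 − 3.0553·-3.2894 = +8.9734 (running +24.5035)
  i=7: 3.0553·-1.3223 − 2.9356·-2.8957 = +4.4607 (running +28.9643)
  i=8: 2.9356·0.6862 − 2.8136·-1.3223 = +5.7347 (running +34.6990)
Area = |Σ|/2 = |34.6990|/2 = 17.3495

Area at t=0.633: 17.3495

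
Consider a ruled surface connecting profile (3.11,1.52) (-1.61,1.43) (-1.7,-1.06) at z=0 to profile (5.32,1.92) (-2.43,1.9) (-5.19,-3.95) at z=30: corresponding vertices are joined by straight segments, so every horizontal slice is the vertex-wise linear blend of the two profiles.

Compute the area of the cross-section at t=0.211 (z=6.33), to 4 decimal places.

Area at t=0.211: 8.5476

Cross-section at t=0.211: each vertex is (1-t)·p0[i] + t·p1[i].
  v1: (1-0.211)·(3.11,1.52) + 0.211·(5.32,1.92) = (3.5763,1.6044)
  v2: (1-0.211)·(-1.61,1.43) + 0.211·(-2.43,1.9) = (-1.7830,1.5292)
  v3: (1-0.211)·(-1.7,-1.06) + 0.211·(-5.19,-3.95) = (-2.4364,-1.6698)
Shoelace sum Σ(x_i·y_{i+1} − x_{i+1}·y_i):
  i=1: 3.5763·1.5292 − -1.7830·1.6044 = +8.3295 (running +8.3295)
  i=2: -1.7830·-1.6698 − -2.4364·1.5292 = +6.7029 (running +15.0324)
  i=3: -2.4364·1.6044 − 3.5763·-1.6698 = +2.0627 (running +17.0951)
Area = |Σ|/2 = |17.0951|/2 = 8.5476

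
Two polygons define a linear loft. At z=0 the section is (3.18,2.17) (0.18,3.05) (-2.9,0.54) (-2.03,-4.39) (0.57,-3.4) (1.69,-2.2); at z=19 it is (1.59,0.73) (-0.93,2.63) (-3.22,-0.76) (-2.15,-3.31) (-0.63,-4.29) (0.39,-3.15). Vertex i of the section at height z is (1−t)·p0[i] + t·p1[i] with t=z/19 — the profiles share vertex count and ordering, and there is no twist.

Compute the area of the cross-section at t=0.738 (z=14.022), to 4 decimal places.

Area at t=0.738: 21.7086

Cross-section at t=0.738: each vertex is (1-t)·p0[i] + t·p1[i].
  v1: (1-0.738)·(3.18,2.17) + 0.738·(1.59,0.73) = (2.0066,1.1073)
  v2: (1-0.738)·(0.18,3.05) + 0.738·(-0.93,2.63) = (-0.6392,2.7400)
  v3: (1-0.738)·(-2.9,0.54) + 0.738·(-3.22,-0.76) = (-3.1362,-0.4194)
  v4: (1-0.738)·(-2.03,-4.39) + 0.738·(-2.15,-3.31) = (-2.1186,-3.5930)
  v5: (1-0.738)·(0.57,-3.4) + 0.738·(-0.63,-4.29) = (-0.3156,-4.0568)
  v6: (1-0.738)·(1.69,-2.2) + 0.738·(0.39,-3.15) = (0.7306,-2.9011)
Shoelace sum Σ(x_i·y_{i+1} − x_{i+1}·y_i):
  i=1: 2.0066·2.7400 − -0.6392·1.1073 = +6.2059 (running +6.2059)
  i=2: -0.6392·-0.4194 − -3.1362·2.7400 = +8.8613 (running +15.0671)
  i=3: -3.1362·-3.5930 − -2.1186·-0.4194 = +10.3796 (running +25.4467)
  i=4: -2.1186·-4.0568 − -0.3156·-3.5930 = +7.4607 (running +32.9074)
  i=5: -0.3156·-2.9011 − 0.7306·-4.0568 = +3.8795 (running +36.7869)
  i=6: 0.7306·1.1073 − 2.0066·-2.9011 = +6.6303 (running +43.4172)
Area = |Σ|/2 = |43.4172|/2 = 21.7086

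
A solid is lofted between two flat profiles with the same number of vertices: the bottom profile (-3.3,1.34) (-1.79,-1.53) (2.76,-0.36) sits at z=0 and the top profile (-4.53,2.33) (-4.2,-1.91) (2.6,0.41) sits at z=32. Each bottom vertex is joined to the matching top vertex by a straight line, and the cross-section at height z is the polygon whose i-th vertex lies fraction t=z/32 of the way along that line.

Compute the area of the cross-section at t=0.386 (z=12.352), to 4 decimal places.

Cross-section at t=0.386: each vertex is (1-t)·p0[i] + t·p1[i].
  v1: (1-0.386)·(-3.3,1.34) + 0.386·(-4.53,2.33) = (-3.7748,1.7221)
  v2: (1-0.386)·(-1.79,-1.53) + 0.386·(-4.2,-1.91) = (-2.7203,-1.6767)
  v3: (1-0.386)·(2.76,-0.36) + 0.386·(2.6,0.41) = (2.6982,-0.0628)
Shoelace sum Σ(x_i·y_{i+1} − x_{i+1}·y_i):
  i=1: -3.7748·-1.6767 − -2.7203·1.7221 = +11.0138 (running +11.0138)
  i=2: -2.7203·-0.0628 − 2.6982·-1.6767 = +4.6949 (running +15.7086)
  i=3: 2.6982·1.7221 − -3.7748·-0.0628 = +4.4098 (running +20.1184)
Area = |Σ|/2 = |20.1184|/2 = 10.0592

Area at t=0.386: 10.0592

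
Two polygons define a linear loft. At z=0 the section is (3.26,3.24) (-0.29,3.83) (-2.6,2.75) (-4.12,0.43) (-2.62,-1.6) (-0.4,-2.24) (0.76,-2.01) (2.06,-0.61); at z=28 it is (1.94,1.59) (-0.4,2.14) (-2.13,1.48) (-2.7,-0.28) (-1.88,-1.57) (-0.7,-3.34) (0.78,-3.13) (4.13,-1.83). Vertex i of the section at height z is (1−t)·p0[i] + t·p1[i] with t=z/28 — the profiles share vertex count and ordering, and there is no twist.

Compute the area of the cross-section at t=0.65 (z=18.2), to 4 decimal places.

Area at t=0.65: 26.2058

Cross-section at t=0.65: each vertex is (1-t)·p0[i] + t·p1[i].
  v1: (1-0.65)·(3.26,3.24) + 0.65·(1.94,1.59) = (2.4020,2.1675)
  v2: (1-0.65)·(-0.29,3.83) + 0.65·(-0.4,2.14) = (-0.3615,2.7315)
  v3: (1-0.65)·(-2.6,2.75) + 0.65·(-2.13,1.48) = (-2.2945,1.9245)
  v4: (1-0.65)·(-4.12,0.43) + 0.65·(-2.7,-0.28) = (-3.1970,-0.0315)
  v5: (1-0.65)·(-2.62,-1.6) + 0.65·(-1.88,-1.57) = (-2.1390,-1.5805)
  v6: (1-0.65)·(-0.4,-2.24) + 0.65·(-0.7,-3.34) = (-0.5950,-2.9550)
  v7: (1-0.65)·(0.76,-2.01) + 0.65·(0.78,-3.13) = (0.7730,-2.7380)
  v8: (1-0.65)·(2.06,-0.61) + 0.65·(4.13,-1.83) = (3.4055,-1.4030)
Shoelace sum Σ(x_i·y_{i+1} − x_{i+1}·y_i):
  i=1: 2.4020·2.7315 − -0.3615·2.1675 = +7.3446 (running +7.3446)
  i=2: -0.3615·1.9245 − -2.2945·2.7315 = +5.5717 (running +12.9163)
  i=3: -2.2945·-0.0315 − -3.1970·1.9245 = +6.2249 (running +19.1412)
  i=4: -3.1970·-1.5805 − -2.1390·-0.0315 = +4.9855 (running +24.1267)
  i=5: -2.1390·-2.9550 − -0.5950·-1.5805 = +5.3803 (running +29.5071)
  i=6: -0.5950·-2.7380 − 0.7730·-2.9550 = +3.9133 (running +33.4204)
  i=7: 0.7730·-1.4030 − 3.4055·-2.7380 = +8.2397 (running +41.6601)
  i=8: 3.4055·2.1675 − 2.4020·-1.4030 = +10.7514 (running +52.4116)
Area = |Σ|/2 = |52.4116|/2 = 26.2058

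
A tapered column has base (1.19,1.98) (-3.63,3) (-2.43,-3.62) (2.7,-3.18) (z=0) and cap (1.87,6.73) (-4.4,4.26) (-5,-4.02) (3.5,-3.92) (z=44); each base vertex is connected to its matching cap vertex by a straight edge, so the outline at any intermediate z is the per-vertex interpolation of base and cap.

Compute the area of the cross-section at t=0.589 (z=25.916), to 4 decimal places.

Area at t=0.589: 51.6768

Cross-section at t=0.589: each vertex is (1-t)·p0[i] + t·p1[i].
  v1: (1-0.589)·(1.19,1.98) + 0.589·(1.87,6.73) = (1.5905,4.7778)
  v2: (1-0.589)·(-3.63,3) + 0.589·(-4.4,4.26) = (-4.0835,3.7421)
  v3: (1-0.589)·(-2.43,-3.62) + 0.589·(-5,-4.02) = (-3.9437,-3.8556)
  v4: (1-0.589)·(2.7,-3.18) + 0.589·(3.5,-3.92) = (3.1712,-3.6159)
Shoelace sum Σ(x_i·y_{i+1} − x_{i+1}·y_i):
  i=1: 1.5905·3.7421 − -4.0835·4.7778 = +25.4620 (running +25.4620)
  i=2: -4.0835·-3.8556 − -3.9437·3.7421 = +30.5024 (running +55.9645)
  i=3: -3.9437·-3.6159 − 3.1712·-3.8556 = +26.4869 (running +82.4513)
  i=4: 3.1712·4.7778 − 1.5905·-3.6159 = +20.9023 (running +103.3536)
Area = |Σ|/2 = |103.3536|/2 = 51.6768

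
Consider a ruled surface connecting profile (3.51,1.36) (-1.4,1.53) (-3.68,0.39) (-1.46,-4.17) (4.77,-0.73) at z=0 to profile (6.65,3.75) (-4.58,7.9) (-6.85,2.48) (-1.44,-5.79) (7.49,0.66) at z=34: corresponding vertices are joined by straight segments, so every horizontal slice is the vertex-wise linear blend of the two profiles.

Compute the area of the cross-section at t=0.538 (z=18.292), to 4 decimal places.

Area at t=0.538: 66.5673

Cross-section at t=0.538: each vertex is (1-t)·p0[i] + t·p1[i].
  v1: (1-0.538)·(3.51,1.36) + 0.538·(6.65,3.75) = (5.1993,2.6458)
  v2: (1-0.538)·(-1.4,1.53) + 0.538·(-4.58,7.9) = (-3.1108,4.9571)
  v3: (1-0.538)·(-3.68,0.39) + 0.538·(-6.85,2.48) = (-5.3855,1.5144)
  v4: (1-0.538)·(-1.46,-4.17) + 0.538·(-1.44,-5.79) = (-1.4492,-5.0416)
  v5: (1-0.538)·(4.77,-0.73) + 0.538·(7.49,0.66) = (6.2334,0.0178)
Shoelace sum Σ(x_i·y_{i+1} − x_{i+1}·y_i):
  i=1: 5.1993·4.9571 − -3.1108·2.6458 = +34.0041 (running +34.0041)
  i=2: -3.1108·1.5144 − -5.3855·4.9571 = +21.9849 (running +55.9890)
  i=3: -5.3855·-5.0416 − -1.4492·1.5144 = +29.3459 (running +85.3349)
  i=4: -1.4492·0.0178 − 6.2334·-5.0416 = +31.4000 (running +116.7349)
  i=5: 6.2334·2.6458 − 5.1993·0.0178 = +16.3997 (running +133.1346)
Area = |Σ|/2 = |133.1346|/2 = 66.5673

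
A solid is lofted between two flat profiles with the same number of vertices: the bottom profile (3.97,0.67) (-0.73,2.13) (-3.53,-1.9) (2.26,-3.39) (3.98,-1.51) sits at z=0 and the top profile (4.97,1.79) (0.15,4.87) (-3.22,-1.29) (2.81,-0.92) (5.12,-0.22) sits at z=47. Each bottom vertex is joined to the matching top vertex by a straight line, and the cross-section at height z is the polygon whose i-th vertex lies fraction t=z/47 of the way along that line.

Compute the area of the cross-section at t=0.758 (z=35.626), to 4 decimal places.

Cross-section at t=0.758: each vertex is (1-t)·p0[i] + t·p1[i].
  v1: (1-0.758)·(3.97,0.67) + 0.758·(4.97,1.79) = (4.7280,1.5190)
  v2: (1-0.758)·(-0.73,2.13) + 0.758·(0.15,4.87) = (-0.0630,4.2069)
  v3: (1-0.758)·(-3.53,-1.9) + 0.758·(-3.22,-1.29) = (-3.2950,-1.4376)
  v4: (1-0.758)·(2.26,-3.39) + 0.758·(2.81,-0.92) = (2.6769,-1.5177)
  v5: (1-0.758)·(3.98,-1.51) + 0.758·(5.12,-0.22) = (4.8441,-0.5322)
Shoelace sum Σ(x_i·y_{i+1} − x_{i+1}·y_i):
  i=1: 4.7280·4.2069 − -0.0630·1.5190 = +19.9860 (running +19.9860)
  i=2: -0.0630·-1.4376 − -3.2950·4.2069 = +13.9524 (running +33.9383)
  i=3: -3.2950·-1.5177 − 2.6769·-1.4376 = +8.8493 (running +42.7877)
  i=4: 2.6769·-0.5322 − 4.8441·-1.5177 = +5.9275 (running +48.7152)
  i=5: 4.8441·1.5190 − 4.7280·-0.5322 = +9.8742 (running +58.5894)
Area = |Σ|/2 = |58.5894|/2 = 29.2947

Area at t=0.758: 29.2947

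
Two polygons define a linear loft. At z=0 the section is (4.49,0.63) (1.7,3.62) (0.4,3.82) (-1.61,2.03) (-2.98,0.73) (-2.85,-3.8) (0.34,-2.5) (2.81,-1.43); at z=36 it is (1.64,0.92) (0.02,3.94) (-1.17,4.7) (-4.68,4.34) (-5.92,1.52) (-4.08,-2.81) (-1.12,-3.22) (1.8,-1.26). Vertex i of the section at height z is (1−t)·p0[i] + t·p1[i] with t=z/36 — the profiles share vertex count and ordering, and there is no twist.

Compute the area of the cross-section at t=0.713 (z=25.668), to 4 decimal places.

Area at t=0.713: 41.9058

Cross-section at t=0.713: each vertex is (1-t)·p0[i] + t·p1[i].
  v1: (1-0.713)·(4.49,0.63) + 0.713·(1.64,0.92) = (2.4580,0.8368)
  v2: (1-0.713)·(1.7,3.62) + 0.713·(0.02,3.94) = (0.5022,3.8482)
  v3: (1-0.713)·(0.4,3.82) + 0.713·(-1.17,4.7) = (-0.7194,4.4474)
  v4: (1-0.713)·(-1.61,2.03) + 0.713·(-4.68,4.34) = (-3.7989,3.6770)
  v5: (1-0.713)·(-2.98,0.73) + 0.713·(-5.92,1.52) = (-5.0762,1.2933)
  v6: (1-0.713)·(-2.85,-3.8) + 0.713·(-4.08,-2.81) = (-3.7270,-3.0941)
  v7: (1-0.713)·(0.34,-2.5) + 0.713·(-1.12,-3.22) = (-0.7010,-3.0134)
  v8: (1-0.713)·(2.81,-1.43) + 0.713·(1.8,-1.26) = (2.0899,-1.3088)
Shoelace sum Σ(x_i·y_{i+1} − x_{i+1}·y_i):
  i=1: 2.4580·3.8482 − 0.5022·0.8368 = +9.0384 (running +9.0384)
  i=2: 0.5022·4.4474 − -0.7194·3.8482 = +5.0017 (running +14.0401)
  i=3: -0.7194·3.6770 − -3.7989·4.4474 = +14.2501 (running +28.2903)
  i=4: -3.7989·1.2933 − -5.0762·3.6770 = +13.7524 (running +42.0427)
  i=5: -5.0762·-3.0941 − -3.7270·1.2933 = +20.5265 (running +62.5691)
  i=6: -3.7270·-3.0134 − -0.7010·-3.0941 = +9.0618 (running +71.6310)
  i=7: -0.7010·-1.3088 − 2.0899·-3.0134 = +7.2150 (running +78.8459)
  i=8: 2.0899·0.8368 − 2.4580·-1.3088 = +4.9657 (running +83.8116)
Area = |Σ|/2 = |83.8116|/2 = 41.9058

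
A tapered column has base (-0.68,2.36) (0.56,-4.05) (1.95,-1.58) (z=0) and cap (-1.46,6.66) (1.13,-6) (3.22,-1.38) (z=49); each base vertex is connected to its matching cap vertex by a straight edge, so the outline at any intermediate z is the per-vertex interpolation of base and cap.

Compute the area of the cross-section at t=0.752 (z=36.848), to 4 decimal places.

Cross-section at t=0.752: each vertex is (1-t)·p0[i] + t·p1[i].
  v1: (1-0.752)·(-0.68,2.36) + 0.752·(-1.46,6.66) = (-1.2666,5.5936)
  v2: (1-0.752)·(0.56,-4.05) + 0.752·(1.13,-6) = (0.9886,-5.5164)
  v3: (1-0.752)·(1.95,-1.58) + 0.752·(3.22,-1.38) = (2.9050,-1.4296)
Shoelace sum Σ(x_i·y_{i+1} − x_{i+1}·y_i):
  i=1: -1.2666·-5.5164 − 0.9886·5.5936 = +1.4568 (running +1.4568)
  i=2: 0.9886·-1.4296 − 2.9050·-5.5164 = +14.6120 (running +16.0688)
  i=3: 2.9050·5.5936 − -1.2666·-1.4296 = +14.4390 (running +30.5078)
Area = |Σ|/2 = |30.5078|/2 = 15.2539

Area at t=0.752: 15.2539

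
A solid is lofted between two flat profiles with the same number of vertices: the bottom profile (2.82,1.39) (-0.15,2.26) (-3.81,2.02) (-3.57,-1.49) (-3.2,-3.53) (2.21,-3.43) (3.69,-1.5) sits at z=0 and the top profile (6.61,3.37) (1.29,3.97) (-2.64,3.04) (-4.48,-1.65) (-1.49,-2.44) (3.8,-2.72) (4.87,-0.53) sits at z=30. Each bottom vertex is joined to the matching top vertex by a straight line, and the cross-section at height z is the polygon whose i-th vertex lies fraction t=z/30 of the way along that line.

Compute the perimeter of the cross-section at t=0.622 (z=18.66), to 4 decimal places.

Perimeter at t=0.622: 26.4697

Cross-section at t=0.622: each vertex is (1-t)·p0[i] + t·p1[i].
  v1: (1-0.622)·(2.82,1.39) + 0.622·(6.61,3.37) = (5.1774,2.6216)
  v2: (1-0.622)·(-0.15,2.26) + 0.622·(1.29,3.97) = (0.7457,3.3236)
  v3: (1-0.622)·(-3.81,2.02) + 0.622·(-2.64,3.04) = (-3.0823,2.6544)
  v4: (1-0.622)·(-3.57,-1.49) + 0.622·(-4.48,-1.65) = (-4.1360,-1.5895)
  v5: (1-0.622)·(-3.2,-3.53) + 0.622·(-1.49,-2.44) = (-2.1364,-2.8520)
  v6: (1-0.622)·(2.21,-3.43) + 0.622·(3.8,-2.72) = (3.1990,-2.9884)
  v7: (1-0.622)·(3.69,-1.5) + 0.622·(4.87,-0.53) = (4.4240,-0.8967)
Perimeter = Σ |v_{i+1} − v_i|:
  edge 1→2: √(-4.4317² + 0.7021²) = 4.4870 (running 4.4870)
  edge 2→3: √(-3.8279² + -0.6692²) = 3.8860 (running 8.3730)
  edge 3→4: √(-1.0538² + -4.2440²) = 4.3728 (running 12.7458)
  edge 4→5: √(1.9996² + -1.2625²) = 2.3648 (running 15.1106)
  edge 5→6: √(5.3354² + -0.1364²) = 5.3371 (running 20.4477)
  edge 6→7: √(1.2250² + 2.0917²) = 2.4240 (running 22.8717)
  edge 7→1: √(0.7534² + 3.5182²) = 3.5980 (running 26.4697)
Perimeter = 26.4697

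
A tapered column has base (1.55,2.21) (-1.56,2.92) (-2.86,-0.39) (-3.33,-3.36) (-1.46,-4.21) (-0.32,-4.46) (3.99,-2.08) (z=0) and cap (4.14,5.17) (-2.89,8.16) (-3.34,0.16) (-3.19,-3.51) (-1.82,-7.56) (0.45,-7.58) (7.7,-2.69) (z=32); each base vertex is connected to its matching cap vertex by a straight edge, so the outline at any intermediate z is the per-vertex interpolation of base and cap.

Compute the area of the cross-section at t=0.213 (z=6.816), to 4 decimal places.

Cross-section at t=0.213: each vertex is (1-t)·p0[i] + t·p1[i].
  v1: (1-0.213)·(1.55,2.21) + 0.213·(4.14,5.17) = (2.1017,2.8405)
  v2: (1-0.213)·(-1.56,2.92) + 0.213·(-2.89,8.16) = (-1.8433,4.0361)
  v3: (1-0.213)·(-2.86,-0.39) + 0.213·(-3.34,0.16) = (-2.9622,-0.2729)
  v4: (1-0.213)·(-3.33,-3.36) + 0.213·(-3.19,-3.51) = (-3.3002,-3.3920)
  v5: (1-0.213)·(-1.46,-4.21) + 0.213·(-1.82,-7.56) = (-1.5367,-4.9236)
  v6: (1-0.213)·(-0.32,-4.46) + 0.213·(0.45,-7.58) = (-0.1560,-5.1246)
  v7: (1-0.213)·(3.99,-2.08) + 0.213·(7.7,-2.69) = (4.7802,-2.2099)
Shoelace sum Σ(x_i·y_{i+1} − x_{i+1}·y_i):
  i=1: 2.1017·4.0361 − -1.8433·2.8405 = +13.7184 (running +13.7184)
  i=2: -1.8433·-0.2729 − -2.9622·4.0361 = +12.4589 (running +26.1773)
  i=3: -2.9622·-3.3920 − -3.3002·-0.2729 = +9.1473 (running +35.3246)
  i=4: -3.3002·-4.9236 − -1.5367·-3.3920 = +11.0363 (running +46.3609)
  i=5: -1.5367·-5.1246 − -0.1560·-4.9236 = +7.1068 (running +53.4677)
  i=6: -0.1560·-2.2099 − 4.7802·-5.1246 = +24.8413 (running +78.3090)
  i=7: 4.7802·2.8405 − 2.1017·-2.2099 = +18.2227 (running +96.5317)
Area = |Σ|/2 = |96.5317|/2 = 48.2658

Area at t=0.213: 48.2658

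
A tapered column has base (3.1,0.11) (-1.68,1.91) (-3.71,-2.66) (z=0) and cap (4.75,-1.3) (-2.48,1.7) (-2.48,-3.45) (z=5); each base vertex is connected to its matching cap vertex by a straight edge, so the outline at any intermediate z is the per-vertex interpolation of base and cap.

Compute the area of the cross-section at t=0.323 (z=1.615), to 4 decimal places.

Cross-section at t=0.323: each vertex is (1-t)·p0[i] + t·p1[i].
  v1: (1-0.323)·(3.1,0.11) + 0.323·(4.75,-1.3) = (3.6330,-0.3454)
  v2: (1-0.323)·(-1.68,1.91) + 0.323·(-2.48,1.7) = (-1.9384,1.8422)
  v3: (1-0.323)·(-3.71,-2.66) + 0.323·(-2.48,-3.45) = (-3.3127,-2.9152)
Shoelace sum Σ(x_i·y_{i+1} − x_{i+1}·y_i):
  i=1: 3.6330·1.8422 − -1.9384·-0.3454 = +6.0229 (running +6.0229)
  i=2: -1.9384·-2.9152 − -3.3127·1.8422 = +11.7533 (running +17.7763)
  i=3: -3.3127·-0.3454 − 3.6330·-2.9152 = +11.7350 (running +29.5112)
Area = |Σ|/2 = |29.5112|/2 = 14.7556

Area at t=0.323: 14.7556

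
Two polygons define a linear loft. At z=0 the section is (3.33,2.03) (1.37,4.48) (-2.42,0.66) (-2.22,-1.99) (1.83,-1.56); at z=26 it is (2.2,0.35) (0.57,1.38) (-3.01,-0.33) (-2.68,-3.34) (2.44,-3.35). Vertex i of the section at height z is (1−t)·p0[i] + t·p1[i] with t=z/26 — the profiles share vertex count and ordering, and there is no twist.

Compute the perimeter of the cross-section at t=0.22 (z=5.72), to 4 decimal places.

Cross-section at t=0.22: each vertex is (1-t)·p0[i] + t·p1[i].
  v1: (1-0.22)·(3.33,2.03) + 0.22·(2.2,0.35) = (3.0814,1.6604)
  v2: (1-0.22)·(1.37,4.48) + 0.22·(0.57,1.38) = (1.1940,3.7980)
  v3: (1-0.22)·(-2.42,0.66) + 0.22·(-3.01,-0.33) = (-2.5498,0.4422)
  v4: (1-0.22)·(-2.22,-1.99) + 0.22·(-2.68,-3.34) = (-2.3212,-2.2870)
  v5: (1-0.22)·(1.83,-1.56) + 0.22·(2.44,-3.35) = (1.9642,-1.9538)
Perimeter = Σ |v_{i+1} − v_i|:
  edge 1→2: √(-1.8874² + 2.1376²) = 2.8516 (running 2.8516)
  edge 2→3: √(-3.7438² + -3.3558²) = 5.0277 (running 7.8793)
  edge 3→4: √(0.2286² + -2.7292²) = 2.7388 (running 10.6180)
  edge 4→5: √(4.2854² + 0.3332²) = 4.2983 (running 14.9164)
  edge 5→1: √(1.1172² + 3.6142²) = 3.7829 (running 18.6993)
Perimeter = 18.6993

Perimeter at t=0.22: 18.6993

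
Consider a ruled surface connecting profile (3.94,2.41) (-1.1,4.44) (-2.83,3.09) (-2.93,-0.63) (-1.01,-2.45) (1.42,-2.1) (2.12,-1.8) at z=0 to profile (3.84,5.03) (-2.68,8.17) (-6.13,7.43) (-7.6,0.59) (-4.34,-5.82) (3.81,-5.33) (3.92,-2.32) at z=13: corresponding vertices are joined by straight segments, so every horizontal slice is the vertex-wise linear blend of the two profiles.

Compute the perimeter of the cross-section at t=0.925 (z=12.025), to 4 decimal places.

Perimeter at t=0.925: 41.7602

Cross-section at t=0.925: each vertex is (1-t)·p0[i] + t·p1[i].
  v1: (1-0.925)·(3.94,2.41) + 0.925·(3.84,5.03) = (3.8475,4.8335)
  v2: (1-0.925)·(-1.1,4.44) + 0.925·(-2.68,8.17) = (-2.5615,7.8903)
  v3: (1-0.925)·(-2.83,3.09) + 0.925·(-6.13,7.43) = (-5.8825,7.1045)
  v4: (1-0.925)·(-2.93,-0.63) + 0.925·(-7.6,0.59) = (-7.2498,0.4985)
  v5: (1-0.925)·(-1.01,-2.45) + 0.925·(-4.34,-5.82) = (-4.0903,-5.5673)
  v6: (1-0.925)·(1.42,-2.1) + 0.925·(3.81,-5.33) = (3.6308,-5.0877)
  v7: (1-0.925)·(2.12,-1.8) + 0.925·(3.92,-2.32) = (3.7850,-2.2810)
Perimeter = Σ |v_{i+1} − v_i|:
  edge 1→2: √(-6.4090² + 3.0568²) = 7.1006 (running 7.1006)
  edge 2→3: √(-3.3210² + -0.7858²) = 3.4127 (running 10.5133)
  edge 3→4: √(-1.3673² + -6.6060²) = 6.7460 (running 17.2593)
  edge 4→5: √(3.1595² + -6.0658²) = 6.8393 (running 24.0986)
  edge 5→6: √(7.7210² + 0.4795²) = 7.7359 (running 31.8345)
  edge 6→7: √(0.1542² + 2.8068²) = 2.8110 (running 34.6455)
  edge 7→1: √(0.0625² + 7.1145²) = 7.1148 (running 41.7602)
Perimeter = 41.7602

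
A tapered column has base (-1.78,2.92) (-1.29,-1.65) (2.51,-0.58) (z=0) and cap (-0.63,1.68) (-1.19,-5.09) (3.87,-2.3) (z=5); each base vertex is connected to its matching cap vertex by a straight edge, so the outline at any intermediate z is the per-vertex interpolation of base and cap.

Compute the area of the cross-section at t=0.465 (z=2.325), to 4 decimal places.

Cross-section at t=0.465: each vertex is (1-t)·p0[i] + t·p1[i].
  v1: (1-0.465)·(-1.78,2.92) + 0.465·(-0.63,1.68) = (-1.2452,2.3434)
  v2: (1-0.465)·(-1.29,-1.65) + 0.465·(-1.19,-5.09) = (-1.2435,-3.2496)
  v3: (1-0.465)·(2.51,-0.58) + 0.465·(3.87,-2.3) = (3.1424,-1.3798)
Shoelace sum Σ(x_i·y_{i+1} − x_{i+1}·y_i):
  i=1: -1.2452·-3.2496 − -1.2435·2.3434 = +6.9606 (running +6.9606)
  i=2: -1.2435·-1.3798 − 3.1424·-3.2496 = +11.9273 (running +18.8879)
  i=3: 3.1424·2.3434 − -1.2452·-1.3798 = +5.6457 (running +24.5336)
Area = |Σ|/2 = |24.5336|/2 = 12.2668

Area at t=0.465: 12.2668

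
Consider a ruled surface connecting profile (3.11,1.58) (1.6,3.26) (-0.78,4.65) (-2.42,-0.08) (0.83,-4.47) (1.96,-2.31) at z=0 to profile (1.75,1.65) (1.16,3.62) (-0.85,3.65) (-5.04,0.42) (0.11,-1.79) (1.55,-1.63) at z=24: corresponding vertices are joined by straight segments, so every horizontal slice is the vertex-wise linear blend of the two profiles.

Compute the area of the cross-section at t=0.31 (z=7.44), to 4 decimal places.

Area at t=0.31: 27.7177

Cross-section at t=0.31: each vertex is (1-t)·p0[i] + t·p1[i].
  v1: (1-0.31)·(3.11,1.58) + 0.31·(1.75,1.65) = (2.6884,1.6017)
  v2: (1-0.31)·(1.6,3.26) + 0.31·(1.16,3.62) = (1.4636,3.3716)
  v3: (1-0.31)·(-0.78,4.65) + 0.31·(-0.85,3.65) = (-0.8017,4.3400)
  v4: (1-0.31)·(-2.42,-0.08) + 0.31·(-5.04,0.42) = (-3.2322,0.0750)
  v5: (1-0.31)·(0.83,-4.47) + 0.31·(0.11,-1.79) = (0.6068,-3.6392)
  v6: (1-0.31)·(1.96,-2.31) + 0.31·(1.55,-1.63) = (1.8329,-2.0992)
Shoelace sum Σ(x_i·y_{i+1} − x_{i+1}·y_i):
  i=1: 2.6884·3.3716 − 1.4636·1.6017 = +6.7200 (running +6.7200)
  i=2: 1.4636·4.3400 − -0.8017·3.3716 = +9.0550 (running +15.7750)
  i=3: -0.8017·0.0750 − -3.2322·4.3400 = +13.9676 (running +29.7426)
  i=4: -3.2322·-3.6392 − 0.6068·0.0750 = +11.7171 (running +41.4597)
  i=5: 0.6068·-2.0992 − 1.8329·-3.6392 = +5.3965 (running +46.8562)
  i=6: 1.8329·1.6017 − 2.6884·-2.0992 = +8.5792 (running +55.4355)
Area = |Σ|/2 = |55.4355|/2 = 27.7177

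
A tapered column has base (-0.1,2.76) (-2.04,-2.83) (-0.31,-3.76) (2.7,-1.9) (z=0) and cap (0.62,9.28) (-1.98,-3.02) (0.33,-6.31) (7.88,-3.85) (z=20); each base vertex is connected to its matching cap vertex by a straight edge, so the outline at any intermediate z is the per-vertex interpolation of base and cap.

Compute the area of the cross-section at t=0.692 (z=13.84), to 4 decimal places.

Area at t=0.692: 53.0349

Cross-section at t=0.692: each vertex is (1-t)·p0[i] + t·p1[i].
  v1: (1-0.692)·(-0.1,2.76) + 0.692·(0.62,9.28) = (0.3982,7.2718)
  v2: (1-0.692)·(-2.04,-2.83) + 0.692·(-1.98,-3.02) = (-1.9985,-2.9615)
  v3: (1-0.692)·(-0.31,-3.76) + 0.692·(0.33,-6.31) = (0.1329,-5.5246)
  v4: (1-0.692)·(2.7,-1.9) + 0.692·(7.88,-3.85) = (6.2846,-3.2494)
Shoelace sum Σ(x_i·y_{i+1} − x_{i+1}·y_i):
  i=1: 0.3982·-2.9615 − -1.9985·7.2718 = +13.3532 (running +13.3532)
  i=2: -1.9985·-5.5246 − 0.1329·-2.9615 = +11.4343 (running +24.7876)
  i=3: 0.1329·-3.2494 − 6.2846·-5.5246 = +34.2879 (running +59.0755)
  i=4: 6.2846·7.2718 − 0.3982·-3.2494 = +46.9944 (running +106.0698)
Area = |Σ|/2 = |106.0698|/2 = 53.0349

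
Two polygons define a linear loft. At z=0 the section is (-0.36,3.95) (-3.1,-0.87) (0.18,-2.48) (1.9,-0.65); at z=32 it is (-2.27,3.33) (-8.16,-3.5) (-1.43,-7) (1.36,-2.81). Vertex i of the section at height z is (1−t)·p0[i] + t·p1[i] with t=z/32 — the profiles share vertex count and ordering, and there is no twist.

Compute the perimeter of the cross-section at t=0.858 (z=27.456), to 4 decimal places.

Perimeter at t=0.858: 27.0562

Cross-section at t=0.858: each vertex is (1-t)·p0[i] + t·p1[i].
  v1: (1-0.858)·(-0.36,3.95) + 0.858·(-2.27,3.33) = (-1.9988,3.4180)
  v2: (1-0.858)·(-3.1,-0.87) + 0.858·(-8.16,-3.5) = (-7.4415,-3.1265)
  v3: (1-0.858)·(0.18,-2.48) + 0.858·(-1.43,-7) = (-1.2014,-6.3582)
  v4: (1-0.858)·(1.9,-0.65) + 0.858·(1.36,-2.81) = (1.4367,-2.5033)
Perimeter = Σ |v_{i+1} − v_i|:
  edge 1→2: √(-5.4427² + -6.5446²) = 8.5120 (running 8.5120)
  edge 2→3: √(6.2401² + -3.2316²) = 7.0272 (running 15.5393)
  edge 3→4: √(2.6381² + 3.8549²) = 4.6711 (running 20.2104)
  edge 4→1: √(-3.4355² + 5.9213²) = 6.8458 (running 27.0562)
Perimeter = 27.0562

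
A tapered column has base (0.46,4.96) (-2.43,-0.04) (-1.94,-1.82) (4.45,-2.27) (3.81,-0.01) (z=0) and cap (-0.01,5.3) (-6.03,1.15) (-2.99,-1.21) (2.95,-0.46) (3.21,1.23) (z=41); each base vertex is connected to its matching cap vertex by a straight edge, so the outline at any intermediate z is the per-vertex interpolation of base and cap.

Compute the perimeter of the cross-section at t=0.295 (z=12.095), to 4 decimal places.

Cross-section at t=0.295: each vertex is (1-t)·p0[i] + t·p1[i].
  v1: (1-0.295)·(0.46,4.96) + 0.295·(-0.01,5.3) = (0.3214,5.0603)
  v2: (1-0.295)·(-2.43,-0.04) + 0.295·(-6.03,1.15) = (-3.4920,0.3110)
  v3: (1-0.295)·(-1.94,-1.82) + 0.295·(-2.99,-1.21) = (-2.2498,-1.6401)
  v4: (1-0.295)·(4.45,-2.27) + 0.295·(2.95,-0.46) = (4.0075,-1.7361)
  v5: (1-0.295)·(3.81,-0.01) + 0.295·(3.21,1.23) = (3.6330,0.3558)
Perimeter = Σ |v_{i+1} − v_i|:
  edge 1→2: √(-3.8134² + -4.7492²) = 6.0907 (running 6.0907)
  edge 2→3: √(1.2423² + -1.9511²) = 2.3130 (running 8.4037)
  edge 3→4: √(6.2573² + -0.0960²) = 6.2580 (running 14.6617)
  edge 4→5: √(-0.3745² + 2.0918²) = 2.1251 (running 16.7868)
  edge 5→1: √(-3.3117² + 4.7045²) = 5.7532 (running 22.5400)
Perimeter = 22.5400

Perimeter at t=0.295: 22.5400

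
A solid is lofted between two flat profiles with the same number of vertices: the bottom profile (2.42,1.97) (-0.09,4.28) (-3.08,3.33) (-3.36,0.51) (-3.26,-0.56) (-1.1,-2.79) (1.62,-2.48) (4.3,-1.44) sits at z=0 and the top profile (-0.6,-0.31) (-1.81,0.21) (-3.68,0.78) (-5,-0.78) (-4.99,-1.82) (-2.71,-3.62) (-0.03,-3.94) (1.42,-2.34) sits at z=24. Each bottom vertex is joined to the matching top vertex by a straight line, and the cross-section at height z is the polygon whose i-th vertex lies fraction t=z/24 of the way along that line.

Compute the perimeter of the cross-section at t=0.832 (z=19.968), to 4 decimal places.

Perimeter at t=0.832: 17.7701

Cross-section at t=0.832: each vertex is (1-t)·p0[i] + t·p1[i].
  v1: (1-0.832)·(2.42,1.97) + 0.832·(-0.6,-0.31) = (-0.0926,0.0730)
  v2: (1-0.832)·(-0.09,4.28) + 0.832·(-1.81,0.21) = (-1.5210,0.8938)
  v3: (1-0.832)·(-3.08,3.33) + 0.832·(-3.68,0.78) = (-3.5792,1.2084)
  v4: (1-0.832)·(-3.36,0.51) + 0.832·(-5,-0.78) = (-4.7245,-0.5633)
  v5: (1-0.832)·(-3.26,-0.56) + 0.832·(-4.99,-1.82) = (-4.6994,-1.6083)
  v6: (1-0.832)·(-1.1,-2.79) + 0.832·(-2.71,-3.62) = (-2.4395,-3.4806)
  v7: (1-0.832)·(1.62,-2.48) + 0.832·(-0.03,-3.94) = (0.2472,-3.6947)
  v8: (1-0.832)·(4.3,-1.44) + 0.832·(1.42,-2.34) = (1.9038,-2.1888)
Perimeter = Σ |v_{i+1} − v_i|:
  edge 1→2: √(-1.4284² + 0.8207²) = 1.6474 (running 1.6474)
  edge 2→3: √(-2.0582² + 0.3146²) = 2.0821 (running 3.7295)
  edge 3→4: √(-1.1453² + -1.7717²) = 2.1096 (running 5.8391)
  edge 4→5: √(0.0251² + -1.0450²) = 1.0453 (running 6.8844)
  edge 5→6: √(2.2598² + -1.8722²) = 2.9346 (running 9.8191)
  edge 6→7: √(2.6867² + -0.2142²) = 2.6952 (running 12.5143)
  edge 7→8: √(1.6566² + 1.5059²) = 2.2388 (running 14.7531)
  edge 8→1: √(-1.9965² + 2.2618²) = 3.0169 (running 17.7701)
Perimeter = 17.7701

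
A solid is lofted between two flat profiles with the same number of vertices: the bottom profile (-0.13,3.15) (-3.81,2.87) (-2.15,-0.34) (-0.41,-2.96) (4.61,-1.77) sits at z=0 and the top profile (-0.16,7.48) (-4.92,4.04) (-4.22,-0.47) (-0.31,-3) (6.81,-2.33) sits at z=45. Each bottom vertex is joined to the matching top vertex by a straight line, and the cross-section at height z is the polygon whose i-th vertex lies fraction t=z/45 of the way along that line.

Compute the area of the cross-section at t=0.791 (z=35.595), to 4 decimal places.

Cross-section at t=0.791: each vertex is (1-t)·p0[i] + t·p1[i].
  v1: (1-0.791)·(-0.13,3.15) + 0.791·(-0.16,7.48) = (-0.1537,6.5750)
  v2: (1-0.791)·(-3.81,2.87) + 0.791·(-4.92,4.04) = (-4.6880,3.7955)
  v3: (1-0.791)·(-2.15,-0.34) + 0.791·(-4.22,-0.47) = (-3.7874,-0.4428)
  v4: (1-0.791)·(-0.41,-2.96) + 0.791·(-0.31,-3) = (-0.3309,-2.9916)
  v5: (1-0.791)·(4.61,-1.77) + 0.791·(6.81,-2.33) = (6.3502,-2.2130)
Shoelace sum Σ(x_i·y_{i+1} − x_{i+1}·y_i):
  i=1: -0.1537·3.7955 − -4.6880·6.5750 = +30.2403 (running +30.2403)
  i=2: -4.6880·-0.4428 − -3.7874·3.7955 = +16.4508 (running +46.6912)
  i=3: -3.7874·-2.9916 − -0.3309·-0.4428 = +11.1839 (running +57.8751)
  i=4: -0.3309·-2.2130 − 6.3502·-2.9916 = +19.7298 (running +77.6049)
  i=5: 6.3502·6.5750 − -0.1537·-2.2130 = +41.4126 (running +119.0174)
Area = |Σ|/2 = |119.0174|/2 = 59.5087

Area at t=0.791: 59.5087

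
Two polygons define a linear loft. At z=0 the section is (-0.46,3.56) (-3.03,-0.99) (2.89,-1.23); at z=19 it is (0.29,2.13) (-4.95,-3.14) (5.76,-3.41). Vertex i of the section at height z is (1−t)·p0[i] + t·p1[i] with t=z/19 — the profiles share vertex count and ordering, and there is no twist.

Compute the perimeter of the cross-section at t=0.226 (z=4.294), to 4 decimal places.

Perimeter at t=0.226: 18.9541

Cross-section at t=0.226: each vertex is (1-t)·p0[i] + t·p1[i].
  v1: (1-0.226)·(-0.46,3.56) + 0.226·(0.29,2.13) = (-0.2905,3.2368)
  v2: (1-0.226)·(-3.03,-0.99) + 0.226·(-4.95,-3.14) = (-3.4639,-1.4759)
  v3: (1-0.226)·(2.89,-1.23) + 0.226·(5.76,-3.41) = (3.5386,-1.7227)
Perimeter = Σ |v_{i+1} − v_i|:
  edge 1→2: √(-3.1734² + -4.7127²) = 5.6816 (running 5.6816)
  edge 2→3: √(7.0025² + -0.2468²) = 7.0069 (running 12.6885)
  edge 3→1: √(-3.8291² + 4.9595²) = 6.2657 (running 18.9541)
Perimeter = 18.9541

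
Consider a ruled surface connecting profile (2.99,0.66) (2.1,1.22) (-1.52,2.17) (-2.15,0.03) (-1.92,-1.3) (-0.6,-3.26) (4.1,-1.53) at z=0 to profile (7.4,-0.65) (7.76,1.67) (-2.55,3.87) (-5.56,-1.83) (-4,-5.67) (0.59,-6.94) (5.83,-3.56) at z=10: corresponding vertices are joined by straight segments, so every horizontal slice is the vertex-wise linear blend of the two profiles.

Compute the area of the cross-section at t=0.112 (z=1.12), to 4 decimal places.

Area at t=0.112: 26.9765

Cross-section at t=0.112: each vertex is (1-t)·p0[i] + t·p1[i].
  v1: (1-0.112)·(2.99,0.66) + 0.112·(7.4,-0.65) = (3.4839,0.5133)
  v2: (1-0.112)·(2.1,1.22) + 0.112·(7.76,1.67) = (2.7339,1.2704)
  v3: (1-0.112)·(-1.52,2.17) + 0.112·(-2.55,3.87) = (-1.6354,2.3604)
  v4: (1-0.112)·(-2.15,0.03) + 0.112·(-5.56,-1.83) = (-2.5319,-0.1783)
  v5: (1-0.112)·(-1.92,-1.3) + 0.112·(-4,-5.67) = (-2.1530,-1.7894)
  v6: (1-0.112)·(-0.6,-3.26) + 0.112·(0.59,-6.94) = (-0.4667,-3.6722)
  v7: (1-0.112)·(4.1,-1.53) + 0.112·(5.83,-3.56) = (4.2938,-1.7574)
Shoelace sum Σ(x_i·y_{i+1} − x_{i+1}·y_i):
  i=1: 3.4839·1.2704 − 2.7339·0.5133 = +3.0227 (running +3.0227)
  i=2: 2.7339·2.3604 − -1.6354·1.2704 = +8.5307 (running +11.5534)
  i=3: -1.6354·-0.1783 − -2.5319·2.3604 = +6.2680 (running +17.8214)
  i=4: -2.5319·-1.7894 − -2.1530·-0.1783 = +4.1468 (running +21.9682)
  i=5: -2.1530·-3.6722 − -0.4667·-1.7894 = +7.0708 (running +29.0390)
  i=6: -0.4667·-1.7574 − 4.2938·-3.6722 = +16.5876 (running +45.6266)
  i=7: 4.2938·0.5133 − 3.4839·-1.7574 = +8.3264 (running +53.9530)
Area = |Σ|/2 = |53.9530|/2 = 26.9765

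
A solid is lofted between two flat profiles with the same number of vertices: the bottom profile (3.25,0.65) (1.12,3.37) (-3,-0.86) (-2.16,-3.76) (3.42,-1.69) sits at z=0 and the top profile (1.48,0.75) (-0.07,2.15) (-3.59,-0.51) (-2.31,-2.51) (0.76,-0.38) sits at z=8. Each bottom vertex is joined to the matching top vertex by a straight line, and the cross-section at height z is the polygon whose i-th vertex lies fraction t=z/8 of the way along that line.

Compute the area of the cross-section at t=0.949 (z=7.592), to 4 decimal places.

Cross-section at t=0.949: each vertex is (1-t)·p0[i] + t·p1[i].
  v1: (1-0.949)·(3.25,0.65) + 0.949·(1.48,0.75) = (1.5703,0.7449)
  v2: (1-0.949)·(1.12,3.37) + 0.949·(-0.07,2.15) = (-0.0093,2.2122)
  v3: (1-0.949)·(-3,-0.86) + 0.949·(-3.59,-0.51) = (-3.5599,-0.5279)
  v4: (1-0.949)·(-2.16,-3.76) + 0.949·(-2.31,-2.51) = (-2.3024,-2.5737)
  v5: (1-0.949)·(3.42,-1.69) + 0.949·(0.76,-0.38) = (0.8957,-0.4468)
Shoelace sum Σ(x_i·y_{i+1} − x_{i+1}·y_i):
  i=1: 1.5703·2.2122 − -0.0093·0.7449 = +3.4807 (running +3.4807)
  i=2: -0.0093·-0.5279 − -3.5599·2.2122 = +7.8802 (running +11.3609)
  i=3: -3.5599·-2.5737 − -2.3024·-0.5279 = +7.9470 (running +19.3080)
  i=4: -2.3024·-0.4468 − 0.8957·-2.5737 = +3.3339 (running +22.6419)
  i=5: 0.8957·0.7449 − 1.5703·-0.4468 = +1.3688 (running +24.0107)
Area = |Σ|/2 = |24.0107|/2 = 12.0053

Area at t=0.949: 12.0053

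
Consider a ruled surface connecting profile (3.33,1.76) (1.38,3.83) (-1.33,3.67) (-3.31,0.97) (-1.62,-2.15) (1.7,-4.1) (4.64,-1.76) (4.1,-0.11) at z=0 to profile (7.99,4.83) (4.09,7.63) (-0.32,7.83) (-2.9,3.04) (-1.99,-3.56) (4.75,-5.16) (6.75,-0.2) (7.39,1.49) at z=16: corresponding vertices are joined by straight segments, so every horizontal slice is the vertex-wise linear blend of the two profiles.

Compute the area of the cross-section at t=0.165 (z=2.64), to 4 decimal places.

Area at t=0.165: 48.9437

Cross-section at t=0.165: each vertex is (1-t)·p0[i] + t·p1[i].
  v1: (1-0.165)·(3.33,1.76) + 0.165·(7.99,4.83) = (4.0989,2.2666)
  v2: (1-0.165)·(1.38,3.83) + 0.165·(4.09,7.63) = (1.8272,4.4570)
  v3: (1-0.165)·(-1.33,3.67) + 0.165·(-0.32,7.83) = (-1.1633,4.3564)
  v4: (1-0.165)·(-3.31,0.97) + 0.165·(-2.9,3.04) = (-3.2424,1.3115)
  v5: (1-0.165)·(-1.62,-2.15) + 0.165·(-1.99,-3.56) = (-1.6810,-2.3826)
  v6: (1-0.165)·(1.7,-4.1) + 0.165·(4.75,-5.16) = (2.2033,-4.2749)
  v7: (1-0.165)·(4.64,-1.76) + 0.165·(6.75,-0.2) = (4.9881,-1.5026)
  v8: (1-0.165)·(4.1,-0.11) + 0.165·(7.39,1.49) = (4.6428,0.1540)
Shoelace sum Σ(x_i·y_{i+1} − x_{i+1}·y_i):
  i=1: 4.0989·4.4570 − 1.8272·2.2666 = +14.1275 (running +14.1275)
  i=2: 1.8272·4.3564 − -1.1633·4.4570 = +13.1448 (running +27.2723)
  i=3: -1.1633·1.3115 − -3.2424·4.3564 = +12.5992 (running +39.8715)
  i=4: -3.2424·-2.3826 − -1.6810·1.3115 = +9.9302 (running +49.8017)
  i=5: -1.6810·-4.2749 − 2.2033·-2.3826 = +12.4359 (running +62.2376)
  i=6: 2.2033·-1.5026 − 4.9881·-4.2749 = +18.0132 (running +80.2508)
  i=7: 4.9881·0.1540 − 4.6428·-1.5026 = +7.7445 (running +87.9953)
  i=8: 4.6428·2.2666 − 4.0989·0.1540 = +9.8920 (running +97.8873)
Area = |Σ|/2 = |97.8873|/2 = 48.9437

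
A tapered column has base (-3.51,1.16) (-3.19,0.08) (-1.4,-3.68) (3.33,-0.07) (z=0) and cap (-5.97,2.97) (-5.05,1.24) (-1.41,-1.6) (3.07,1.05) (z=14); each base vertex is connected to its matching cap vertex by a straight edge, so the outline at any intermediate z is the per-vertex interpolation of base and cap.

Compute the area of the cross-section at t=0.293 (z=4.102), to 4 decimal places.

Cross-section at t=0.293: each vertex is (1-t)·p0[i] + t·p1[i].
  v1: (1-0.293)·(-3.51,1.16) + 0.293·(-5.97,2.97) = (-4.2308,1.6903)
  v2: (1-0.293)·(-3.19,0.08) + 0.293·(-5.05,1.24) = (-3.7350,0.4199)
  v3: (1-0.293)·(-1.4,-3.68) + 0.293·(-1.41,-1.6) = (-1.4029,-3.0706)
  v4: (1-0.293)·(3.33,-0.07) + 0.293·(3.07,1.05) = (3.2538,0.2582)
Shoelace sum Σ(x_i·y_{i+1} − x_{i+1}·y_i):
  i=1: -4.2308·0.4199 − -3.7350·1.6903 = +4.5369 (running +4.5369)
  i=2: -3.7350·-3.0706 − -1.4029·0.4199 = +12.0575 (running +16.5945)
  i=3: -1.4029·0.2582 − 3.2538·-3.0706 = +9.6289 (running +26.2233)
  i=4: 3.2538·1.6903 − -4.2308·0.2582 = +6.5922 (running +32.8156)
Area = |Σ|/2 = |32.8156|/2 = 16.4078

Area at t=0.293: 16.4078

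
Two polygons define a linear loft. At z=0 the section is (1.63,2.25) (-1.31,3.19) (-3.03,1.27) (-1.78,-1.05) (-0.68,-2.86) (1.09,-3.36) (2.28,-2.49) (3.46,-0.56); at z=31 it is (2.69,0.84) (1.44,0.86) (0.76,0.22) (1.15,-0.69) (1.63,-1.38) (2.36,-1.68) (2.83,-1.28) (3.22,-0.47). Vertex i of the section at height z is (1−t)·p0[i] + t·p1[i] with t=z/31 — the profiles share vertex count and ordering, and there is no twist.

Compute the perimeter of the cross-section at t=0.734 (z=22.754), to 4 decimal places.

Perimeter at t=0.734: 10.7877

Cross-section at t=0.734: each vertex is (1-t)·p0[i] + t·p1[i].
  v1: (1-0.734)·(1.63,2.25) + 0.734·(2.69,0.84) = (2.4080,1.2151)
  v2: (1-0.734)·(-1.31,3.19) + 0.734·(1.44,0.86) = (0.7085,1.4798)
  v3: (1-0.734)·(-3.03,1.27) + 0.734·(0.76,0.22) = (-0.2481,0.4993)
  v4: (1-0.734)·(-1.78,-1.05) + 0.734·(1.15,-0.69) = (0.3706,-0.7858)
  v5: (1-0.734)·(-0.68,-2.86) + 0.734·(1.63,-1.38) = (1.0155,-1.7737)
  v6: (1-0.734)·(1.09,-3.36) + 0.734·(2.36,-1.68) = (2.0222,-2.1269)
  v7: (1-0.734)·(2.28,-2.49) + 0.734·(2.83,-1.28) = (2.6837,-1.6019)
  v8: (1-0.734)·(3.46,-0.56) + 0.734·(3.22,-0.47) = (3.2838,-0.4939)
Perimeter = Σ |v_{i+1} − v_i|:
  edge 1→2: √(-1.6995² + 0.2647²) = 1.7200 (running 1.7200)
  edge 2→3: √(-0.9566² + -0.9805²) = 1.3699 (running 3.0899)
  edge 3→4: √(0.6188² + -1.2851²) = 1.4263 (running 4.5162)
  edge 4→5: √(0.6449² + -0.9879²) = 1.1798 (running 5.6959)
  edge 5→6: √(1.0066² + -0.3532²) = 1.0668 (running 6.7628)
  edge 6→7: √(0.6615² + 0.5250²) = 0.8445 (running 7.6073)
  edge 7→8: √(0.6001² + 1.1079²) = 1.2600 (running 8.8673)
  edge 8→1: √(-0.8758² + 1.7090²) = 1.9203 (running 10.7877)
Perimeter = 10.7877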